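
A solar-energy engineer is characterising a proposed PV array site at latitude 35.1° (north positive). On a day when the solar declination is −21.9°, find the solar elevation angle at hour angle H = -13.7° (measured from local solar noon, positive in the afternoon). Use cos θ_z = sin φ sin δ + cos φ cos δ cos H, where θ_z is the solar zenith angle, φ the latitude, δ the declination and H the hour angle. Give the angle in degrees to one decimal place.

31.5°

With φ = 35.1°, δ = -21.9°, H = -13.70°: sin φ sin δ = -0.2145, cos φ cos δ cos H = 0.7375, so cos θ_z = 0.5230.
θ_z = arccos(0.5230) = 58.47°, so the elevation is 90° − 58.47° = 31.53°.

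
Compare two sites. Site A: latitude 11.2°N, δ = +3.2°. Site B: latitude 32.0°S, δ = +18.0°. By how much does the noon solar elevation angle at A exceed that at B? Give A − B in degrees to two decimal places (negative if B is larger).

A: 90° − |11.2 − (3.2)| = 82.00°.
B: 90° − |-32.0 − (18.0)| = 40.00°.
A − B = 82.00 − 40.00 = 42.00°.

+42.00°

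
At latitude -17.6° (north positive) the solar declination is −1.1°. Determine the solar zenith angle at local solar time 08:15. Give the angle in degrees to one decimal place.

Hour angle H = 15° × (8.25 − 12) = -56.25°.
cos θ_z = sin φ sin δ + cos φ cos δ cos H = (-0.3024)(-0.0192) + (0.9532)(0.9998)(0.5556) = 0.5353.
θ_z = arccos(0.5353) = 57.64°.

57.6°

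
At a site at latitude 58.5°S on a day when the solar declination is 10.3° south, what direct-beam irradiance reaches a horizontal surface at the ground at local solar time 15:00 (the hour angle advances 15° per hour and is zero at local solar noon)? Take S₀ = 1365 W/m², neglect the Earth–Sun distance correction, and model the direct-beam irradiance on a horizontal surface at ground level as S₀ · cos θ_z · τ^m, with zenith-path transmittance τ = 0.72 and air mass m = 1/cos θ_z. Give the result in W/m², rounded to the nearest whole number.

373 W/m²

Hour angle H = 15° × (15 − 12) = 45.00°.
cos θ_z = sin(-58.5°) sin(-10.3°) + cos(-58.5°) cos(-10.3°) cos(45.00°) = 0.1525 + 0.3635 = 0.5160.
Air mass m = 1/cos θ_z = 1/0.5160 = 1.938; τ^m = 0.72^1.938 = 0.5291.
Surface direct beam = 1365 × 0.5160 × 0.5291 = 372.67 W/m².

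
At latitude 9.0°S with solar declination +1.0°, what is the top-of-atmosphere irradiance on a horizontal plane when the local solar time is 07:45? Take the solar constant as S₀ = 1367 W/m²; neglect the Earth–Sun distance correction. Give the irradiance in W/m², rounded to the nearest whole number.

Hour angle H = 15° × (7.75 − 12) = -63.75°.
cos θ_z = sin φ sin δ + cos φ cos δ cos H = (-0.1564)(0.0175) + (0.9877)(0.9998)(0.4423) = 0.4340.
Top-of-atmosphere irradiance = S₀ cos θ_z = 1367 × 0.4340 = 593.28 W/m².

593 W/m²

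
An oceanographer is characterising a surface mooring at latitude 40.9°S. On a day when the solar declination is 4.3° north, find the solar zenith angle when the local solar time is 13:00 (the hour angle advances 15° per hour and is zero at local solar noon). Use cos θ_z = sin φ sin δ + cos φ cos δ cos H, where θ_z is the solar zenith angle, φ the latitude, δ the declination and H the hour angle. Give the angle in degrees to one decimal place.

Hour angle H = 15° × (13 − 12) = 15.00°.
With φ = -40.9°, δ = 4.3°, H = 15.00°: sin φ sin δ = -0.0491, cos φ cos δ cos H = 0.7280, so cos θ_z = 0.6789.
θ_z = arccos(0.6789) = 47.24°.

47.2°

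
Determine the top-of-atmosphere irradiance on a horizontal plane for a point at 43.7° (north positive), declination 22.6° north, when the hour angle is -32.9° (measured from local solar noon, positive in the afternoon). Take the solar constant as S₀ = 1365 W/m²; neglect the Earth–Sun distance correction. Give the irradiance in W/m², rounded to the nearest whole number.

1127 W/m²

cos θ_z = sin φ sin δ + cos φ cos δ cos H = (0.6909)(0.3843) + (0.7230)(0.9232)(0.8396) = 0.8259.
Top-of-atmosphere irradiance = S₀ cos θ_z = 1365 × 0.8259 = 1127.35 W/m².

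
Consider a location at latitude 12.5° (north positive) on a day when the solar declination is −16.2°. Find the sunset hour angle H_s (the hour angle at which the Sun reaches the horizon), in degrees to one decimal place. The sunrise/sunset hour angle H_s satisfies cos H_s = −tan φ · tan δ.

86.3°

−tan φ tan δ = −(0.2217)(-0.2905) = 0.0644; H_s = arccos(0.0644) = 86.31°.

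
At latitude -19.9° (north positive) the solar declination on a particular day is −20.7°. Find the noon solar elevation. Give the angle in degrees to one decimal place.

At local solar noon the hour angle is zero, so the elevation is 90° − |φ − δ| = 90° − |-19.9° − (-20.7°)| = 90° − 0.8° = 89.2°.

89.2°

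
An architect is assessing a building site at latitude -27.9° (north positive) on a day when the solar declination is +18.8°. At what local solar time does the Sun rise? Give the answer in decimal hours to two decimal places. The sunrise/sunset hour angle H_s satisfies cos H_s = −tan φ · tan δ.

The sunset hour angle satisfies cos H_s = −tan φ tan δ = 0.1802, giving H_s = 79.62°.
Sunrise is at 12 − H_s/15 = 12 − 5.308 = 6.692 h local solar time.

6.69 h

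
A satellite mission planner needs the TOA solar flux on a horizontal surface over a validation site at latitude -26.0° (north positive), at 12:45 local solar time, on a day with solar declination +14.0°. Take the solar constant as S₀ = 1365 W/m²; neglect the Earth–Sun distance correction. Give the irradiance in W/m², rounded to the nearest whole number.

Hour angle H = 15° × (12.75 − 12) = 11.25°.
With φ = -26.0°, δ = 14.0°, H = 11.25°: sin φ sin δ = -0.1061, cos φ cos δ cos H = 0.8553, so cos θ_z = 0.7492.
Top-of-atmosphere irradiance = S₀ cos θ_z = 1365 × 0.7492 = 1022.66 W/m².

1023 W/m²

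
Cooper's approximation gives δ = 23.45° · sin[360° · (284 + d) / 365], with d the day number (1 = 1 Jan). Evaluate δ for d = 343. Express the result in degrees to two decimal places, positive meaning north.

-22.97°

360 × (284 + 343) / 365 = 618.411°; sin(618.411°) = -0.9796.
δ = 23.45 × -0.9796 = -22.972° ≈ -22.97°.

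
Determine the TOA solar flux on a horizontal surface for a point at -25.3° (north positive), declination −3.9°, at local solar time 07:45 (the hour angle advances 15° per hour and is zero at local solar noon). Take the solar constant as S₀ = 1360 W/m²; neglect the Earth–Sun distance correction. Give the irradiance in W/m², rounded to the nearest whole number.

Hour angle H = 15° × (7.75 − 12) = -63.75°.
cos θ_z = sin(-25.3°) sin(-3.9°) + cos(-25.3°) cos(-3.9°) cos(-63.75°) = 0.0291 + 0.3989 = 0.4280.
Top-of-atmosphere irradiance = S₀ cos θ_z = 1360 × 0.4280 = 582.08 W/m².

582 W/m²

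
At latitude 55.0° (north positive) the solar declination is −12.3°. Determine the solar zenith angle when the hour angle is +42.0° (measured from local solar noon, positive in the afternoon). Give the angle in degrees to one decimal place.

76.0°

cos θ_z = sin(55.0°) sin(-12.3°) + cos(55.0°) cos(-12.3°) cos(42.00°) = -0.1745 + 0.4165 = 0.2420.
θ_z = arccos(0.2420) = 76.00°.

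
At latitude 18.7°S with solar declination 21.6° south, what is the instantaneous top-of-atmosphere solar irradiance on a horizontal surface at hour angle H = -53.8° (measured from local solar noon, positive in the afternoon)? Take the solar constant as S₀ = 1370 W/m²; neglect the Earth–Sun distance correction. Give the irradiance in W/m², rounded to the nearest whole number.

874 W/m²

With φ = -18.7°, δ = -21.6°, H = -53.80°: sin φ sin δ = 0.1180, cos φ cos δ cos H = 0.5201, so cos θ_z = 0.6381.
Top-of-atmosphere irradiance = S₀ cos θ_z = 1370 × 0.6381 = 874.20 W/m².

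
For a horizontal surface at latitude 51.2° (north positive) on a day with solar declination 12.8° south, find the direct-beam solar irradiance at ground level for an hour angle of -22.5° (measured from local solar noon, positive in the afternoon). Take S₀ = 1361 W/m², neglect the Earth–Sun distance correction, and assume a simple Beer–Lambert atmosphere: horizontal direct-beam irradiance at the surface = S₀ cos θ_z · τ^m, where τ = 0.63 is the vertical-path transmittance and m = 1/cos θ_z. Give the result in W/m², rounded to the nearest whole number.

With φ = 51.2°, δ = -12.8°, H = -22.50°: sin φ sin δ = -0.1727, cos φ cos δ cos H = 0.5645, so cos θ_z = 0.3918.
Air mass m = 1/cos θ_z = 1/0.3918 = 2.552; τ^m = 0.63^2.552 = 0.3076.
Surface direct beam = 1361 × 0.3918 × 0.3076 = 164.02 W/m².

164 W/m²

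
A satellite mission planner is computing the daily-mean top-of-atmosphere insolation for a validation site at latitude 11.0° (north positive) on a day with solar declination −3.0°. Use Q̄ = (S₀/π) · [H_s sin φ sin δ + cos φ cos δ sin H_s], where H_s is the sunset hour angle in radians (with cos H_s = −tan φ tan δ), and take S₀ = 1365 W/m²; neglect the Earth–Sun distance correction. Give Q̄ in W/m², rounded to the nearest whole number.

cos H_s = −tan(11.0°) · tan(-3.0°) = 0.0102, so H_s = arccos(0.0102) = 89.42°. In radians, H_s = 1.5607.
H_s sin φ sin δ = 1.5607 × 0.1908 × -0.0523 = -0.0156.
cos φ cos δ sin H_s = 0.9816 × 0.9986 × 0.9999 = 0.9801.
Q̄ = (1365/π) × (-0.0156 + 0.9801) = 434.49 × 0.9645 = 419.07 W/m².

419 W/m²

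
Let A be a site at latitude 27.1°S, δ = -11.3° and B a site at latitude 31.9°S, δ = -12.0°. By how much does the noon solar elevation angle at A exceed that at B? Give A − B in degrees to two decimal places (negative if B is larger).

+4.10°

A: 90° − |-27.1 − (-11.3)| = 74.20°.
B: 90° − |-31.9 − (-12.0)| = 70.10°.
A − B = 74.20 − 70.10 = 4.10°.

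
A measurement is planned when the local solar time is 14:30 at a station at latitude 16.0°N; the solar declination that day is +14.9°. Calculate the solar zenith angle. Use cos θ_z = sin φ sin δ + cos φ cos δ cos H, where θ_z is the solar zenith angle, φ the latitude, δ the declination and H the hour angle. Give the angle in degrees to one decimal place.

36.1°

Hour angle H = 15° × (14.5 − 12) = 37.50°.
With φ = 16.0°, δ = 14.9°, H = 37.50°: sin φ sin δ = 0.0709, cos φ cos δ cos H = 0.7370, so cos θ_z = 0.8079.
θ_z = arccos(0.8079) = 36.11°.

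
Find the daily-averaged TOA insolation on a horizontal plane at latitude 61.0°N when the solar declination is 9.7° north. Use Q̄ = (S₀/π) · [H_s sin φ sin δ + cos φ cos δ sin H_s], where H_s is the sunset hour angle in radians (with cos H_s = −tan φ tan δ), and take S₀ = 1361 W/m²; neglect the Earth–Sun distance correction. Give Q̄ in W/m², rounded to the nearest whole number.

317 W/m²

−tan φ tan δ = −(1.8040)(0.1709) = -0.3083; H_s = arccos(-0.3083) = 107.96°. In radians, H_s = 1.8843.
H_s sin φ sin δ = 1.8843 × 0.8746 × 0.1685 = 0.2777.
cos φ cos δ sin H_s = 0.4848 × 0.9857 × 0.9513 = 0.4546.
Q̄ = (1361/π) × (0.2777 + 0.4546) = 433.22 × 0.7323 = 317.25 W/m².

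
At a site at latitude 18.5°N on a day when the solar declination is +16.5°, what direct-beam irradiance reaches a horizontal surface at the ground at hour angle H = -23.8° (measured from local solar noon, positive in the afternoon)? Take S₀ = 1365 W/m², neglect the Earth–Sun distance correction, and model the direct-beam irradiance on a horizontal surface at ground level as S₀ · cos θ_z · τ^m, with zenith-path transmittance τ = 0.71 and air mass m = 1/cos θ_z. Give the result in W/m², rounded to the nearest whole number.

cos θ_z = sin(18.5°) sin(16.5°) + cos(18.5°) cos(16.5°) cos(-23.80°) = 0.0901 + 0.8319 = 0.9220.
Air mass m = 1/cos θ_z = 1/0.9220 = 1.085; τ^m = 0.71^1.085 = 0.6896.
Surface direct beam = 1365 × 0.9220 × 0.6896 = 867.88 W/m².

868 W/m²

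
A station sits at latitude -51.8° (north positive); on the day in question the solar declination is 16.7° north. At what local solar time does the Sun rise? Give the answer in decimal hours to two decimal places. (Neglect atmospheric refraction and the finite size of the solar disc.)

7.49 h

cos H_s = −tan(-51.8°) · tan(16.7°) = 0.3813, so H_s = arccos(0.3813) = 67.59°.
Sunrise is at 12 − H_s/15 = 12 − 4.506 = 7.494 h local solar time.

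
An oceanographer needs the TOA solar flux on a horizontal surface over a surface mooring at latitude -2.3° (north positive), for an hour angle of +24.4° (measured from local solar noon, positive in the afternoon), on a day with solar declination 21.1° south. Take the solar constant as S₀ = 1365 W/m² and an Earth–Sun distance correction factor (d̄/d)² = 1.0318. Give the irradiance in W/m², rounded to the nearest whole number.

1216 W/m²

cos θ_z = sin φ sin δ + cos φ cos δ cos H = (-0.0401)(-0.3600) + (0.9992)(0.9330)(0.9107) = 0.8634.
Top-of-atmosphere irradiance = S₀ (d̄/d)² cos θ_z = 1365 × 1.0318 × 0.8634 = 1216.02 W/m².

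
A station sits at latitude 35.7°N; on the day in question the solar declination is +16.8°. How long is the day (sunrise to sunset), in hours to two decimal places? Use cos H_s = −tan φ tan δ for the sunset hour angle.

13.67 hours

cos H_s = −tan(35.7°) · tan(16.8°) = -0.2169, so H_s = arccos(-0.2169) = 102.53°.
Day length = 2 H_s / 15° h⁻¹ = 205.06° / 15 = 13.671 h.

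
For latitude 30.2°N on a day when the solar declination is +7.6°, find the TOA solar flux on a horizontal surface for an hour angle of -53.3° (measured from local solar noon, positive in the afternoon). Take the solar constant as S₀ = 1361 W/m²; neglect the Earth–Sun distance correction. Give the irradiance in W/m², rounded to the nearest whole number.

With φ = 30.2°, δ = 7.6°, H = -53.30°: sin φ sin δ = 0.0665, cos φ cos δ cos H = 0.5120, so cos θ_z = 0.5785.
Top-of-atmosphere irradiance = S₀ cos θ_z = 1361 × 0.5785 = 787.34 W/m².

787 W/m²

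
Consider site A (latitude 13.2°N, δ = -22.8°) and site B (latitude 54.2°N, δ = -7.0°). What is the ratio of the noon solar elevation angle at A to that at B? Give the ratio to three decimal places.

1.875

A: 90° − |13.2 − (-22.8)| = 54.00°.
B: 90° − |54.2 − (-7.0)| = 28.80°.
Ratio A/B = 54.0000 / 28.8000 = 1.8750.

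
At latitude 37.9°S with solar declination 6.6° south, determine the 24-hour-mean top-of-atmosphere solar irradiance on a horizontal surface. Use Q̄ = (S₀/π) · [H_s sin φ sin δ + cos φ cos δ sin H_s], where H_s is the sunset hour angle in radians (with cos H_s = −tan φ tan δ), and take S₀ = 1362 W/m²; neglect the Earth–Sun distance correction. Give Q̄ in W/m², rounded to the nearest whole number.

389 W/m²

−tan φ tan δ = −(-0.7785)(-0.1157) = -0.0901; H_s = arccos(-0.0901) = 95.17°. In radians, H_s = 1.6610.
H_s sin φ sin δ = 1.6610 × -0.6143 × -0.1149 = 0.1172.
cos φ cos δ sin H_s = 0.7891 × 0.9934 × 0.9959 = 0.7807.
Q̄ = (1362/π) × (0.1172 + 0.7807) = 433.54 × 0.8979 = 389.28 W/m².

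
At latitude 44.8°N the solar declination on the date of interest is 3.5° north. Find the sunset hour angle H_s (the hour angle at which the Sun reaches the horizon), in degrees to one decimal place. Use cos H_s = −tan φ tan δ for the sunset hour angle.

The sunset hour angle satisfies cos H_s = −tan φ tan δ = -0.0607, giving H_s = 93.48°.

93.5°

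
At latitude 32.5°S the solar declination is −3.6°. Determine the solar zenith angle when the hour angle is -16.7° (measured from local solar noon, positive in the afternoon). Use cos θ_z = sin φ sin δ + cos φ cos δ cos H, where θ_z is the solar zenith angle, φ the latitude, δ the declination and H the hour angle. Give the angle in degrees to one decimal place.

32.9°

cos θ_z = sin φ sin δ + cos φ cos δ cos H = (-0.5373)(-0.0628) + (0.8434)(0.9980)(0.9578) = 0.8399.
θ_z = arccos(0.8399) = 32.87°.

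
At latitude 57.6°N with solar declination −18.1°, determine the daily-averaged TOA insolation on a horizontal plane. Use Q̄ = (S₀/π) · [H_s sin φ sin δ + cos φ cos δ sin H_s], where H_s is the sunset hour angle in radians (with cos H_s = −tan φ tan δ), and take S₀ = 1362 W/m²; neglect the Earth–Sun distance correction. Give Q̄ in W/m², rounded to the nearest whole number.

The sunset hour angle satisfies cos H_s = −tan φ tan δ = 0.5150, giving H_s = 59.00°. In radians, H_s = 1.0297.
H_s sin φ sin δ = 1.0297 × 0.8443 × -0.3107 = -0.2701.
cos φ cos δ sin H_s = 0.5358 × 0.9505 × 0.8571 = 0.4365.
Q̄ = (1362/π) × (-0.2701 + 0.4365) = 433.54 × 0.1664 = 72.14 W/m².

72 W/m²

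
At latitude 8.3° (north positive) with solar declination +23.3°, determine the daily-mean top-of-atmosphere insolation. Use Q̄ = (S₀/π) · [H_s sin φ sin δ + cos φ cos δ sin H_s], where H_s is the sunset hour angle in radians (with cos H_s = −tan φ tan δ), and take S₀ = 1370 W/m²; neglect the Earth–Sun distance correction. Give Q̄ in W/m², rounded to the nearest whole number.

436 W/m²

The sunset hour angle satisfies cos H_s = −tan φ tan δ = -0.0628, giving H_s = 93.60°. In radians, H_s = 1.6336.
H_s sin φ sin δ = 1.6336 × 0.1444 × 0.3955 = 0.0933.
cos φ cos δ sin H_s = 0.9895 × 0.9184 × 0.9980 = 0.9069.
Q̄ = (1370/π) × (0.0933 + 0.9069) = 436.08 × 1.0002 = 436.17 W/m².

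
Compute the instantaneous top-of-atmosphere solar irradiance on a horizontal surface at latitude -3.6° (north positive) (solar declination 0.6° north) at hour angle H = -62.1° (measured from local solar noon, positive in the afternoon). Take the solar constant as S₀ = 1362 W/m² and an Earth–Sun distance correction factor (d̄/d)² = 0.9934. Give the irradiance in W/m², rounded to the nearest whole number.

cos θ_z = sin(-3.6°) sin(0.6°) + cos(-3.6°) cos(0.6°) cos(-62.10°) = -0.0007 + 0.4670 = 0.4663.
Top-of-atmosphere irradiance = S₀ (d̄/d)² cos θ_z = 1362 × 0.9934 × 0.4663 = 630.91 W/m².

631 W/m²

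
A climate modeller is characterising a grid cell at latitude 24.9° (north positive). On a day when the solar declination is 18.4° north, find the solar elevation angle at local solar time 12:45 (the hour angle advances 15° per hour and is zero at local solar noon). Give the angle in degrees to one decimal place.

Hour angle H = 15° × (12.75 − 12) = 11.25°.
With φ = 24.9°, δ = 18.4°, H = 11.25°: sin φ sin δ = 0.1329, cos φ cos δ cos H = 0.8441, so cos θ_z = 0.9770.
θ_z = arccos(0.9770) = 12.31°, so the elevation is 90° − 12.31° = 77.69°.

77.7°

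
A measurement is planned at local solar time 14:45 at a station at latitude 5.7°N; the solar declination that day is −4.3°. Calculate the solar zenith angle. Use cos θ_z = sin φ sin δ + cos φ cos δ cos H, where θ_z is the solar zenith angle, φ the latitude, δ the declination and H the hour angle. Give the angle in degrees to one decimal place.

Hour angle H = 15° × (14.75 − 12) = 41.25°.
With φ = 5.7°, δ = -4.3°, H = 41.25°: sin φ sin δ = -0.0074, cos φ cos δ cos H = 0.7460, so cos θ_z = 0.7386.
θ_z = arccos(0.7386) = 42.39°.

42.4°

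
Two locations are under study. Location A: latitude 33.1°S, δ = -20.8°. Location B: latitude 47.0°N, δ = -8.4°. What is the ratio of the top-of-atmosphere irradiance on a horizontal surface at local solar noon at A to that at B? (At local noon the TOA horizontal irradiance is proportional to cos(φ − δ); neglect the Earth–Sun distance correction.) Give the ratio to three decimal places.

A: cos θ_z = cos(-33.1° − (-20.8°)) = 0.9770.
B: cos θ_z = cos(47.0° − (-8.4°)) = 0.5678.
Ratio A/B = 0.9770 / 0.5678 = 1.7207.

1.721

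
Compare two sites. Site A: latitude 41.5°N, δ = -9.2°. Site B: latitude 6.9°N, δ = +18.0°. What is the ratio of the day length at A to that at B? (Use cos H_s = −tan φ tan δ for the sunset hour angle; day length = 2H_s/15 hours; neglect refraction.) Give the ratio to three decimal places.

A: H_s = arccos(−tan 41.5° · tan -9.2°) = 81.76°, so 2H_s/15 = 10.9013 h.
B: H_s = arccos(−tan 6.9° · tan 18.0°) = 92.25°, so 2H_s/15 = 12.3000 h.
Ratio A/B = 10.9013 / 12.3000 = 0.8863.

0.886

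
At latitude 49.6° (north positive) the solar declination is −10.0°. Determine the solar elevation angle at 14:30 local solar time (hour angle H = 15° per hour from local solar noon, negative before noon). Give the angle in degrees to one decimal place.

22.0°

Hour angle H = 15° × (14.5 − 12) = 37.50°.
cos θ_z = sin φ sin δ + cos φ cos δ cos H = (0.7615)(-0.1736) + (0.6481)(0.9848)(0.7934) = 0.3742.
θ_z = arccos(0.3742) = 68.03°, so the elevation is 90° − 68.03° = 21.97°.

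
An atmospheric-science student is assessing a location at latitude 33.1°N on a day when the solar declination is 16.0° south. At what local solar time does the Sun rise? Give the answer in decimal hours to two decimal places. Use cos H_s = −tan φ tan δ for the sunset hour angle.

6.72 h

The sunset hour angle satisfies cos H_s = −tan φ tan δ = 0.1869, giving H_s = 79.23°.
Sunrise is at 12 − H_s/15 = 12 − 5.282 = 6.718 h local solar time.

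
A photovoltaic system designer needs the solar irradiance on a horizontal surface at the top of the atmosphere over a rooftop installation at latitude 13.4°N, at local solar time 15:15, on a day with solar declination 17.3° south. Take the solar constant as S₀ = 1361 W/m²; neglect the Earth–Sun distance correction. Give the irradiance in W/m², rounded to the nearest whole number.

Hour angle H = 15° × (15.25 − 12) = 48.75°.
With φ = 13.4°, δ = -17.3°, H = 48.75°: sin φ sin δ = -0.0689, cos φ cos δ cos H = 0.6124, so cos θ_z = 0.5435.
Top-of-atmosphere irradiance = S₀ cos θ_z = 1361 × 0.5435 = 739.70 W/m².

740 W/m²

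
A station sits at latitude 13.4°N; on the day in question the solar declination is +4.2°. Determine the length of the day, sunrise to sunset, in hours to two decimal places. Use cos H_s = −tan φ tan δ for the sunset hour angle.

The sunset hour angle satisfies cos H_s = −tan φ tan δ = -0.0175, giving H_s = 91.00°.
Day length = 2 H_s / 15° h⁻¹ = 182.00° / 15 = 12.133 h.

12.13 hours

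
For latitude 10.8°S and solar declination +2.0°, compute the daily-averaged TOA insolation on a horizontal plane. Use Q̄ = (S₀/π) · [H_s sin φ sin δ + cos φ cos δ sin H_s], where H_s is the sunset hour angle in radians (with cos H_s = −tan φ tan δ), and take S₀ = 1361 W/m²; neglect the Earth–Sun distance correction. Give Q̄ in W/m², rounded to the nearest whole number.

421 W/m²

cos H_s = −tan(-10.8°) · tan(2.0°) = 0.0067, so H_s = arccos(0.0067) = 89.62°. In radians, H_s = 1.5642.
H_s sin φ sin δ = 1.5642 × -0.1874 × 0.0349 = -0.0102.
cos φ cos δ sin H_s = 0.9823 × 0.9994 × 1.0000 = 0.9817.
Q̄ = (1361/π) × (-0.0102 + 0.9817) = 433.22 × 0.9715 = 420.87 W/m².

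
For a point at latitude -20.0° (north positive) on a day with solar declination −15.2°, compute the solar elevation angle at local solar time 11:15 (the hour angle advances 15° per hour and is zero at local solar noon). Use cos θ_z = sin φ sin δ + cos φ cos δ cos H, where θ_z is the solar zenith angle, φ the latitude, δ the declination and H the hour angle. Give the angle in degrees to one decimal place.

78.3°

Hour angle H = 15° × (11.25 − 12) = -11.25°.
cos θ_z = sin(-20.0°) sin(-15.2°) + cos(-20.0°) cos(-15.2°) cos(-11.25°) = 0.0897 + 0.8894 = 0.9791.
θ_z = arccos(0.9791) = 11.73°, so the elevation is 90° − 11.73° = 78.27°.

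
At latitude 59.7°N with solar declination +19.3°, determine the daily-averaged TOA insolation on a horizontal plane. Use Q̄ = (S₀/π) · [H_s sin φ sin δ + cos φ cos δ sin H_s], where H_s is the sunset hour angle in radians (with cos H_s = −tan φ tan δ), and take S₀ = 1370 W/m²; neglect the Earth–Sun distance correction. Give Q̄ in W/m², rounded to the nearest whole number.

442 W/m²

The sunset hour angle satisfies cos H_s = −tan φ tan δ = -0.5993, giving H_s = 126.82°. In radians, H_s = 2.2134.
H_s sin φ sin δ = 2.2134 × 0.8634 × 0.3305 = 0.6316.
cos φ cos δ sin H_s = 0.5045 × 0.9438 × 0.8005 = 0.3812.
Q̄ = (1370/π) × (0.6316 + 0.3812) = 436.08 × 1.0128 = 441.66 W/m².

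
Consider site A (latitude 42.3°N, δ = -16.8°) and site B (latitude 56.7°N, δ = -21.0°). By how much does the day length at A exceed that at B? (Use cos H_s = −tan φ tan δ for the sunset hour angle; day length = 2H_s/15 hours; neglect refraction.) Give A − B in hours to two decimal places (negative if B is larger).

A: H_s = arccos(−tan 42.3° · tan -16.8°) = 74.05°, so 2H_s/15 = 9.8733 h.
B: H_s = arccos(−tan 56.7° · tan -21.0°) = 54.24°, so 2H_s/15 = 7.2320 h.
A − B = 9.8733 − 7.2320 = 2.6413 h.

+2.64 h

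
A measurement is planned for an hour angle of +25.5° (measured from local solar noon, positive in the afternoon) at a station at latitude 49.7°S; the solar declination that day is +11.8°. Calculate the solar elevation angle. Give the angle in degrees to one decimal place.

24.5°

With φ = -49.7°, δ = 11.8°, H = 25.50°: sin φ sin δ = -0.1560, cos φ cos δ cos H = 0.5714, so cos θ_z = 0.4154.
θ_z = arccos(0.4154) = 65.46°, so the elevation is 90° − 65.46° = 24.54°.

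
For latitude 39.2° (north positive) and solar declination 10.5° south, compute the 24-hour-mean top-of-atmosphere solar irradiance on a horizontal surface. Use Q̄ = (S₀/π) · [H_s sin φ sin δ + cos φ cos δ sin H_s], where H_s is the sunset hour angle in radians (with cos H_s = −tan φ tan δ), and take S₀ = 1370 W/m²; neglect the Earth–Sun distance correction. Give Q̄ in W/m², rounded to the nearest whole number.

The sunset hour angle satisfies cos H_s = −tan φ tan δ = 0.1512, giving H_s = 81.30°. In radians, H_s = 1.4190.
H_s sin φ sin δ = 1.4190 × 0.6320 × -0.1822 = -0.1634.
cos φ cos δ sin H_s = 0.7749 × 0.9833 × 0.9885 = 0.7532.
Q̄ = (1370/π) × (-0.1634 + 0.7532) = 436.08 × 0.5898 = 257.20 W/m².

257 W/m²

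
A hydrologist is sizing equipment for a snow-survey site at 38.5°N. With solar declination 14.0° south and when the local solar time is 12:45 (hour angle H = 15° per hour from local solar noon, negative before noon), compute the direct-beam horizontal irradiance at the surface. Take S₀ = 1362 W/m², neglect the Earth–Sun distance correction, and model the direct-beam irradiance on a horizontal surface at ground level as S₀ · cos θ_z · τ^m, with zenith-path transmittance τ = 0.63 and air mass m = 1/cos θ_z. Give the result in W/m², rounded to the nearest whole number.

Hour angle H = 15° × (12.75 − 12) = 11.25°.
With φ = 38.5°, δ = -14.0°, H = 11.25°: sin φ sin δ = -0.1506, cos φ cos δ cos H = 0.7448, so cos θ_z = 0.5942.
Air mass m = 1/cos θ_z = 1/0.5942 = 1.683; τ^m = 0.63^1.683 = 0.4595.
Surface direct beam = 1362 × 0.5942 × 0.4595 = 371.87 W/m².

372 W/m²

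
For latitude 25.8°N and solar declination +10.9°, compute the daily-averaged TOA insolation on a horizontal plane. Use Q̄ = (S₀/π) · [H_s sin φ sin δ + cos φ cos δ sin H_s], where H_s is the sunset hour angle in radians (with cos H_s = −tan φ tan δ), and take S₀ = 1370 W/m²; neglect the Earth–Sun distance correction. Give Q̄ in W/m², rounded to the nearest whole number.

444 W/m²

−tan φ tan δ = −(0.4834)(0.1926) = -0.0931; H_s = arccos(-0.0931) = 95.34°. In radians, H_s = 1.6640.
H_s sin φ sin δ = 1.6640 × 0.4352 × 0.1891 = 0.1369.
cos φ cos δ sin H_s = 0.9003 × 0.9820 × 0.9957 = 0.8803.
Q̄ = (1370/π) × (0.1369 + 0.8803) = 436.08 × 1.0172 = 443.58 W/m².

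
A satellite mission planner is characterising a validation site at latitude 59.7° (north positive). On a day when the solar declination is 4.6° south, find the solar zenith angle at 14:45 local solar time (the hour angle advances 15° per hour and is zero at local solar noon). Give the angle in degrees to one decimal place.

Hour angle H = 15° × (14.75 − 12) = 41.25°.
With φ = 59.7°, δ = -4.6°, H = 41.25°: sin φ sin δ = -0.0692, cos φ cos δ cos H = 0.3781, so cos θ_z = 0.3089.
θ_z = arccos(0.3089) = 72.01°.

72.0°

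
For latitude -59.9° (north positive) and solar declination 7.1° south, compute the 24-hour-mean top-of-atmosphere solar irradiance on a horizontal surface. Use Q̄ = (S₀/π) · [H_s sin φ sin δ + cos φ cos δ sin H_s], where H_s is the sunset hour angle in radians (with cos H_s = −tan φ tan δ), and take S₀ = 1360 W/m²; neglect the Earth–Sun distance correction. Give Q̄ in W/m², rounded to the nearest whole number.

−tan φ tan δ = −(-1.7251)(-0.1246) = -0.2149; H_s = arccos(-0.2149) = 102.41°. In radians, H_s = 1.7874.
H_s sin φ sin δ = 1.7874 × -0.8652 × -0.1236 = 0.1911.
cos φ cos δ sin H_s = 0.5015 × 0.9923 × 0.9766 = 0.4860.
Q̄ = (1360/π) × (0.1911 + 0.4860) = 432.90 × 0.6771 = 293.12 W/m².

293 W/m²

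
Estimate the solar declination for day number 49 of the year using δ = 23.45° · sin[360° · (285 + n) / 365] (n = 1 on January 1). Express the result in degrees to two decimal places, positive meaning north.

-11.93°

360 × (285 + 49) / 365 = 329.425°; sin(329.425°) = -0.5087.
δ = 23.45 × -0.5087 = -11.929° ≈ -11.93°.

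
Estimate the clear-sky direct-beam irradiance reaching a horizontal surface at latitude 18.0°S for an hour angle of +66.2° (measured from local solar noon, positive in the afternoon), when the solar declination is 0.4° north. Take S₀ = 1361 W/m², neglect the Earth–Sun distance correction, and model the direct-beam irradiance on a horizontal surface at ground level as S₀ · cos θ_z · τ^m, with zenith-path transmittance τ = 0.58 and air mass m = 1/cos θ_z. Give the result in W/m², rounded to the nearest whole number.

125 W/m²

With φ = -18.0°, δ = 0.4°, H = 66.20°: sin φ sin δ = -0.0022, cos φ cos δ cos H = 0.3838, so cos θ_z = 0.3816.
Air mass m = 1/cos θ_z = 1/0.3816 = 2.621; τ^m = 0.58^2.621 = 0.2399.
Surface direct beam = 1361 × 0.3816 × 0.2399 = 124.59 W/m².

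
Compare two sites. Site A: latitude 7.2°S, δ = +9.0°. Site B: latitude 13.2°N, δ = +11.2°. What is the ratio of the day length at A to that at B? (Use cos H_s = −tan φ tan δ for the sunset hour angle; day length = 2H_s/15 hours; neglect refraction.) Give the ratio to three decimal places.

0.959

A: H_s = arccos(−tan -7.2° · tan 9.0°) = 88.85°, so 2H_s/15 = 11.8467 h.
B: H_s = arccos(−tan 13.2° · tan 11.2°) = 92.66°, so 2H_s/15 = 12.3547 h.
Ratio A/B = 11.8467 / 12.3547 = 0.9589.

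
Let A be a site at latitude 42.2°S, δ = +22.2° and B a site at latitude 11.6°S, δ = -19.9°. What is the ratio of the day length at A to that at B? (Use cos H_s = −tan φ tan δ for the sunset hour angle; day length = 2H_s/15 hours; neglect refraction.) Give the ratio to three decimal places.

A: H_s = arccos(−tan -42.2° · tan 22.2°) = 68.28°, so 2H_s/15 = 9.1040 h.
B: H_s = arccos(−tan -11.6° · tan -19.9°) = 94.26°, so 2H_s/15 = 12.5680 h.
Ratio A/B = 9.1040 / 12.5680 = 0.7244.

0.724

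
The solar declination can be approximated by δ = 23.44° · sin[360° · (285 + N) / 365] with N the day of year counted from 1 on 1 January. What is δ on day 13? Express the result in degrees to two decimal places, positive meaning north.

360 × (285 + 13) / 365 = 293.918°; sin(293.918°) = -0.9141.
δ = 23.44 × -0.9141 = -21.427° ≈ -21.43°.

-21.43°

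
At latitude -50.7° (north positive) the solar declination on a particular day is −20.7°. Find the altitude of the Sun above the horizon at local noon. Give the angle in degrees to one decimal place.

60.0°

At local solar noon the hour angle is zero, so the elevation is 90° − |φ − δ| = 90° − |-50.7° − (-20.7°)| = 90° − 30.0° = 60.0°.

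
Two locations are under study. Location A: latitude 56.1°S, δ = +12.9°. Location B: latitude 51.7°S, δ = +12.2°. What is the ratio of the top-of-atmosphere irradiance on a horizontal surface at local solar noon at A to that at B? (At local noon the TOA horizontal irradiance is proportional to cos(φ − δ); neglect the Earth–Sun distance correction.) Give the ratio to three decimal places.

0.815

A: cos θ_z = cos(-56.1° − (12.9°)) = 0.3584.
B: cos θ_z = cos(-51.7° − (12.2°)) = 0.4399.
Ratio A/B = 0.3584 / 0.4399 = 0.8147.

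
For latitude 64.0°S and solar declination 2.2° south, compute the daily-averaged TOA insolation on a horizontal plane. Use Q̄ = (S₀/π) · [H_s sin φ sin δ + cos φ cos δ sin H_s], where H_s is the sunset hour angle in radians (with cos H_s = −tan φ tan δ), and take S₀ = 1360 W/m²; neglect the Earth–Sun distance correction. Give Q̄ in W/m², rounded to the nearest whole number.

The sunset hour angle satisfies cos H_s = −tan φ tan δ = -0.0788, giving H_s = 94.52°. In radians, H_s = 1.6497.
H_s sin φ sin δ = 1.6497 × -0.8988 × -0.0384 = 0.0569.
cos φ cos δ sin H_s = 0.4384 × 0.9993 × 0.9969 = 0.4367.
Q̄ = (1360/π) × (0.0569 + 0.4367) = 432.90 × 0.4936 = 213.68 W/m².

214 W/m²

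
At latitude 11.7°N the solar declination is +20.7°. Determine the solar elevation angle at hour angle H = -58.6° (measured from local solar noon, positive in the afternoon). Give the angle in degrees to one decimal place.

33.3°

With φ = 11.7°, δ = 20.7°, H = -58.60°: sin φ sin δ = 0.0717, cos φ cos δ cos H = 0.4772, so cos θ_z = 0.5489.
θ_z = arccos(0.5489) = 56.71°, so the elevation is 90° − 56.71° = 33.29°.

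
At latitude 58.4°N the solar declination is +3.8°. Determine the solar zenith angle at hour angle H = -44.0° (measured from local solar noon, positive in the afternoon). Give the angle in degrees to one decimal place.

64.4°

cos θ_z = sin φ sin δ + cos φ cos δ cos H = (0.8517)(0.0663) + (0.5240)(0.9978)(0.7193) = 0.4326.
θ_z = arccos(0.4326) = 64.37°.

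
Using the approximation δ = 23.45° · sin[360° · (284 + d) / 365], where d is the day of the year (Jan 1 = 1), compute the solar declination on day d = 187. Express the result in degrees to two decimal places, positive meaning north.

360 × (284 + 187) / 365 = 464.548°; sin(464.548°) = 0.9679.
δ = 23.45 × 0.9679 = 22.697° ≈ +22.70°.

+22.70°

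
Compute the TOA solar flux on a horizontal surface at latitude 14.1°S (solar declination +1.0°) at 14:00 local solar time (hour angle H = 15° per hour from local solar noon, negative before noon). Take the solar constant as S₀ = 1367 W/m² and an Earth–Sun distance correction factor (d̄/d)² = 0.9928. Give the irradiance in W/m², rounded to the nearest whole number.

1134 W/m²

Hour angle H = 15° × (14 − 12) = 30.00°.
With φ = -14.1°, δ = 1.0°, H = 30.00°: sin φ sin δ = -0.0043, cos φ cos δ cos H = 0.8398, so cos θ_z = 0.8355.
Top-of-atmosphere irradiance = S₀ (d̄/d)² cos θ_z = 1367 × 0.9928 × 0.8355 = 1133.91 W/m².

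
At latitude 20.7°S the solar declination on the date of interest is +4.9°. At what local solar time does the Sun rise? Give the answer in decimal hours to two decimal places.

6.12 h

−tan φ tan δ = −(-0.3779)(0.0857) = 0.0324; H_s = arccos(0.0324) = 88.14°.
Sunrise is at 12 − H_s/15 = 12 − 5.876 = 6.124 h local solar time.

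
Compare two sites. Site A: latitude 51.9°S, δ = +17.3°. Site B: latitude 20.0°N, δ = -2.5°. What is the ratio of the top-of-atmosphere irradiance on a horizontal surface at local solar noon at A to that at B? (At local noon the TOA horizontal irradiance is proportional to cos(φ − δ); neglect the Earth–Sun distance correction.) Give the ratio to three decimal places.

0.384

A: cos θ_z = cos(-51.9° − (17.3°)) = 0.3551.
B: cos θ_z = cos(20.0° − (-2.5°)) = 0.9239.
Ratio A/B = 0.3551 / 0.9239 = 0.3843.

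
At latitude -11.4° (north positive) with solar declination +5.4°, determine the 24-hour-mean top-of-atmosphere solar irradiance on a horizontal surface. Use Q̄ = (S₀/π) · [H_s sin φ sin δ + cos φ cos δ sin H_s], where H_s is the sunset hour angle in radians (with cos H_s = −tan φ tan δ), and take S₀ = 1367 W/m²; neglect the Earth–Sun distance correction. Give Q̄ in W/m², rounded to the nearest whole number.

412 W/m²

−tan φ tan δ = −(-0.2016)(0.0945) = 0.0191; H_s = arccos(0.0191) = 88.91°. In radians, H_s = 1.5518.
H_s sin φ sin δ = 1.5518 × -0.1977 × 0.0941 = -0.0289.
cos φ cos δ sin H_s = 0.9803 × 0.9956 × 0.9998 = 0.9758.
Q̄ = (1367/π) × (-0.0289 + 0.9758) = 435.13 × 0.9469 = 412.02 W/m².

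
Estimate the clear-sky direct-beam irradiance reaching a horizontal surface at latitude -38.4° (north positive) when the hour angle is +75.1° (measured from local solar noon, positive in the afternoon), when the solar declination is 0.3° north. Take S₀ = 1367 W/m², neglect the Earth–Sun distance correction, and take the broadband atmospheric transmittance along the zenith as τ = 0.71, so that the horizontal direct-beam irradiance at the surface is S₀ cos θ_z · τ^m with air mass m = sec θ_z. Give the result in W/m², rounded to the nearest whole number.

cos θ_z = sin(-38.4°) sin(0.3°) + cos(-38.4°) cos(0.3°) cos(75.10°) = -0.0033 + 0.2015 = 0.1982.
Air mass m = 1/cos θ_z = 1/0.1982 = 5.045; τ^m = 0.71^5.045 = 0.1777.
Surface direct beam = 1367 × 0.1982 × 0.1777 = 48.15 W/m².

48 W/m²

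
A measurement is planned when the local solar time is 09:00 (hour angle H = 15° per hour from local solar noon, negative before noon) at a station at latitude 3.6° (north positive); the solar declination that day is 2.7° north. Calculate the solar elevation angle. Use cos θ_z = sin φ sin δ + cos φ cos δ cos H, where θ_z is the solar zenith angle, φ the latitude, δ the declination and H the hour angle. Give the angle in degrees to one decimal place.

45.1°

Hour angle H = 15° × (9 − 12) = -45.00°.
With φ = 3.6°, δ = 2.7°, H = -45.00°: sin φ sin δ = 0.0030, cos φ cos δ cos H = 0.7049, so cos θ_z = 0.7079.
θ_z = arccos(0.7079) = 44.94°, so the elevation is 90° − 44.94° = 45.06°.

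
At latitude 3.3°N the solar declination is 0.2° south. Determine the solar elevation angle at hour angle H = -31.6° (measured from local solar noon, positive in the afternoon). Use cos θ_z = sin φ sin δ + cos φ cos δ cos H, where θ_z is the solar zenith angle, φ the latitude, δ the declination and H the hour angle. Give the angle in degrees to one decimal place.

cos θ_z = sin(3.3°) sin(-0.2°) + cos(3.3°) cos(-0.2°) cos(-31.60°) = -0.0002 + 0.8503 = 0.8501.
θ_z = arccos(0.8501) = 31.78°, so the elevation is 90° − 31.78° = 58.22°.

58.2°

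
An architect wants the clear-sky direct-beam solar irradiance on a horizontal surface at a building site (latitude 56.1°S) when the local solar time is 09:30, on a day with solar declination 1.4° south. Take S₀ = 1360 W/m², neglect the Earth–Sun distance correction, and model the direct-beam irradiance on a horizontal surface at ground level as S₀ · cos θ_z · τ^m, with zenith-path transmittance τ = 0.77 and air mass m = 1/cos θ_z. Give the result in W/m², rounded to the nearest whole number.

358 W/m²

Hour angle H = 15° × (9.5 − 12) = -37.50°.
With φ = -56.1°, δ = -1.4°, H = -37.50°: sin φ sin δ = 0.0203, cos φ cos δ cos H = 0.4424, so cos θ_z = 0.4627.
Air mass m = 1/cos θ_z = 1/0.4627 = 2.161; τ^m = 0.77^2.161 = 0.5685.
Surface direct beam = 1360 × 0.4627 × 0.5685 = 357.74 W/m².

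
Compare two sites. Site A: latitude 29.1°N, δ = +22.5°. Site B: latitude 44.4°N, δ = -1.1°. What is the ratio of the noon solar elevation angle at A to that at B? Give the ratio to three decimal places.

A: 90° − |29.1 − (22.5)| = 83.40°.
B: 90° − |44.4 − (-1.1)| = 44.50°.
Ratio A/B = 83.4000 / 44.5000 = 1.8742.

1.874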